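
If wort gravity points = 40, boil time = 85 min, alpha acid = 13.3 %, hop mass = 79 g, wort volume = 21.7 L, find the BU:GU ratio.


U = 1.65·0.000125^(GP/1000)·(1−e^(−0.04t))/4.15;  IBU = (α/100)·m·U·1000/V;  BU:GU = IBU/GP
U = 1.65·0.000125^(40/1000)·(1−e^(−0.04·85))/4.15 = 0.2683
IBU = (13.3/100)·79·0.2683·1000/21.7 = 129.8943
BU:GU = 129.8943/40

3.2474


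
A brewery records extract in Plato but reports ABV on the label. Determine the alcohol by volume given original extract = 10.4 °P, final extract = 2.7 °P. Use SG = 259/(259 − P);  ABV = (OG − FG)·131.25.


OG = 259/(259 − 10.4) = 1.0418
FG = 259/(259 − 2.7) = 1.0105
ABV = (1.0418 − 1.0105)·131.25

4.1081 % ABV


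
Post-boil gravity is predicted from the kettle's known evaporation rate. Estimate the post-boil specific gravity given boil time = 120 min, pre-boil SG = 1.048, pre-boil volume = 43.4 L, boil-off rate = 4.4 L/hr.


V_post = V_pre − rate·(t/60);  SG_post = 1 + (SG_pre−1)·V_pre/V_post
V_post = 43.4 − 4.4·(120/60) = 34.6000
SG_post = 1 + (1.048 − 1)·43.4/34.6000

1.0602


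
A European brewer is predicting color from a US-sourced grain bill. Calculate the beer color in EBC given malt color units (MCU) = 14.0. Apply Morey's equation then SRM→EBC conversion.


SRM = 1.4922·MCU^0.6859;  EBC = SRM·1.97
SRM = 1.4922·14.0^0.6859 = 9.1192
EBC = 9.1192·1.97

17.9648 EBC


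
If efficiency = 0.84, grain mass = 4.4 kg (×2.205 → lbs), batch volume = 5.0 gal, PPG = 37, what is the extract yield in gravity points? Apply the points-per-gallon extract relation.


points = lbs × PPG × eff / vol
lbs = 4.4 × 2.205 = 9.7020
points = 9.7020 × 37 × 0.84 / 5.0

60.3076 points


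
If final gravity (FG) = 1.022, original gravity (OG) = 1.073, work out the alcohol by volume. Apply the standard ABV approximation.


ABV = (OG − FG) · 131.25
ABV = (1.073 − 1.022) · 131.25

6.6937 % ABV


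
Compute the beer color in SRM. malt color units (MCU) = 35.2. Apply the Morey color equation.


SRM = 1.4922 · MCU^0.6859
SRM = 1.4922 · 35.2^0.6859

17.1633 SRM


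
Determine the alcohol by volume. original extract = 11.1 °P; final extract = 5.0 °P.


SG = 259/(259 − P);  ABV = (OG − FG)·131.25
OG = 259/(259 − 11.1) = 1.0448
FG = 259/(259 − 5.0) = 1.0197
ABV = (1.0448 − 1.0197)·131.25

3.2932 % ABV


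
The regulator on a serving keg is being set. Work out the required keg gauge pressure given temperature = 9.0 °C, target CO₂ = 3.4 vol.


psi = vols/(0.01821 + 0.09011·e^(−0.04·T)) − 14.695
psi = 3.4/(0.01821 + 0.09011·e^(−0.04·9.0)) − 14.695

27.2401 psi


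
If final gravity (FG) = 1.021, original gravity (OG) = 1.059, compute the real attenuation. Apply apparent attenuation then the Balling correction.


AA = (OG−FG)/(OG−1)·100;  RA = AA·0.8192
AA = (1.059 − 1.021)/(1.059 − 1)·100 = 64.4068
RA = 64.4068·0.8192

52.7620 %


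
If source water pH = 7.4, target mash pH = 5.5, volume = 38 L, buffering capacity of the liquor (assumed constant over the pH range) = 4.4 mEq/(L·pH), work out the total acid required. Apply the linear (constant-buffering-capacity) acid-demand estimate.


acid = buffering capacity · (pH_source − pH_target) · V
acid = 4.4 · (7.4 − 5.5) · 38

317.6800 mEq


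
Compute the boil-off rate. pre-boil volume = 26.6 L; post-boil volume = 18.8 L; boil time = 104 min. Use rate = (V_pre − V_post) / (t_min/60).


rate = (26.6 − 18.8) / (104/60)

4.5000 L/hr


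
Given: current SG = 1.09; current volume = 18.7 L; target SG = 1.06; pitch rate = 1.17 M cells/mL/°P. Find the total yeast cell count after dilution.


V_w = V·((SG_c−1)/(SG_t−1)−1);  °P = 259 − 259/SG_t;  cells = rate·(V+V_w)·°P
V_w = 18.7·((1.09−1)/(1.06−1)−1) = 9.3500
V_final = 18.7 + 9.3500 = 28.0500
°P = 259 − 259/1.06 = 14.6604
cells = 1.17·28.0500·14.6604

481.1316 billion cells


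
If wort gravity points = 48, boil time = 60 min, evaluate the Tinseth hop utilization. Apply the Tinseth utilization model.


U = 1.65·0.000125^(GP/1000) · (1 − e^(−0.04·t))/4.15
bigness = 1.65·0.000125^(48/1000) = 1.0719
boil_factor = (1 − e^(−0.04·60))/4.15 = 0.2191
U = 1.0719 · 0.2191

0.2348


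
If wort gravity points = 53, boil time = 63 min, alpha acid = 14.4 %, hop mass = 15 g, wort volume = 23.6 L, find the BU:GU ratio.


U = 1.65·0.000125^(GP/1000)·(1−e^(−0.04t))/4.15;  IBU = (α/100)·m·U·1000/V;  BU:GU = IBU/GP
U = 1.65·0.000125^(53/1000)·(1−e^(−0.04·63))/4.15 = 0.2271
IBU = (14.4/100)·15·0.2271·1000/23.6 = 20.7819
BU:GU = 20.7819/53

0.3921


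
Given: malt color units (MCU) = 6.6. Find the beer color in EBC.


SRM = 1.4922·MCU^0.6859;  EBC = SRM·1.97
SRM = 1.4922·6.6^0.6859 = 5.4444
EBC = 5.4444·1.97

10.7255 EBC


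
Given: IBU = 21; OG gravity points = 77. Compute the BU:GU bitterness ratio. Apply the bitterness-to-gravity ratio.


BU:GU = IBU / OG_points
BU:GU = 21 / 77

0.2727


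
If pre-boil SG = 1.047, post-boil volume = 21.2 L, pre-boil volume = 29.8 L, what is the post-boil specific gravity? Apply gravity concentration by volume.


SG_post = 1 + (SG_pre − 1)·V_pre/V_post
pts_pre = (1.047 − 1)·1000 = 47.0000
pts_post = 47.0000·29.8/21.2 = 66.0660
SG_post = 1 + 66.0660/1000

1.0661


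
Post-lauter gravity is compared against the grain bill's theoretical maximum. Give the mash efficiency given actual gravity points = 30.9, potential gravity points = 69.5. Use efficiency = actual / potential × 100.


efficiency = 30.9 / 69.5 × 100

44.4604 %


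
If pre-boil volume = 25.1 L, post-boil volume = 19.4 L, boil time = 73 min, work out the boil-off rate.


rate = (V_pre − V_post) / (t_min/60)
rate = (25.1 − 19.4) / (73/60)

4.6849 L/hr


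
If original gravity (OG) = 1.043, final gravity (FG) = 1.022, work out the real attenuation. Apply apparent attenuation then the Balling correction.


AA = (OG−FG)/(OG−1)·100;  RA = AA·0.8192
AA = (1.043 − 1.022)/(1.043 − 1)·100 = 48.8372
RA = 48.8372·0.8192

40.0074 %


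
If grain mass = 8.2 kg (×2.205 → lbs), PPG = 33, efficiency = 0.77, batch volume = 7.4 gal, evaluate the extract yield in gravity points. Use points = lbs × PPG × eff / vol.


lbs = 8.2 × 2.205 = 18.0810
points = 18.0810 × 33 × 0.77 / 7.4

62.0862 points


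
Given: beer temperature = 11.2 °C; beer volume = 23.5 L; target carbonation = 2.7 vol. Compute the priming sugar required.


residual = 14.695·(0.01821 + 0.09011·e^(−0.04·T));  sugar = (target − residual)·4.0·V
residual = 14.695·(0.01821 + 0.09011·e^(−0.04·11.2)) = 1.1136
sugar = (2.7 − 1.1136)·4.0·23.5

149.1205 g


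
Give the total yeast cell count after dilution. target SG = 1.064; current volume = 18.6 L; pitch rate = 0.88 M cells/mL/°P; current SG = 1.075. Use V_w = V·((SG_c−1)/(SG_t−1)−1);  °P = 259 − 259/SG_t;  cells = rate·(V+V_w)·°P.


V_w = 18.6·((1.075−1)/(1.064−1)−1) = 3.1969
V_final = 18.6 + 3.1969 = 21.7969
°P = 259 − 259/1.064 = 15.5789
cells = 0.88·21.7969·15.5789

298.8237 billion cells


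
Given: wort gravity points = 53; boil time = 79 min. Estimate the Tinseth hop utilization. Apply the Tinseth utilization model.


U = 1.65·0.000125^(GP/1000) · (1 − e^(−0.04·t))/4.15
bigness = 1.65·0.000125^(53/1000) = 1.0248
boil_factor = (1 − e^(−0.04·79))/4.15 = 0.2307
U = 1.0248 · 0.2307

0.2365


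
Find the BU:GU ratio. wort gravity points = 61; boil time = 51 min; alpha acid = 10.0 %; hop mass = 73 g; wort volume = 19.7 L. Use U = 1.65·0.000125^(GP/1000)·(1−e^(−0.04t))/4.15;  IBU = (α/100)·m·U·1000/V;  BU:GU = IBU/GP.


U = 1.65·0.000125^(61/1000)·(1−e^(−0.04·51))/4.15 = 0.1999
IBU = (10.0/100)·73·0.1999·1000/19.7 = 74.0814
BU:GU = 74.0814/61

1.2144


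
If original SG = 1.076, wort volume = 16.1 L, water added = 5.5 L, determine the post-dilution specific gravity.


SG_new = 1 + (SG_old − 1)·V_old/(V_old + V_water)
pts = (1.076 − 1)·1000·16.1/(16.1 + 5.5) = 56.6481
SG_new = 1 + 56.6481/1000

1.0566


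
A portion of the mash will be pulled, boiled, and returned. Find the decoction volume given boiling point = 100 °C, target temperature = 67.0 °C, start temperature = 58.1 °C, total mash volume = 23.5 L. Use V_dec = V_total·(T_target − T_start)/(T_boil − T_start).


V_dec = 23.5·(67.0 − 58.1)/(100 − 58.1)

4.9916 L


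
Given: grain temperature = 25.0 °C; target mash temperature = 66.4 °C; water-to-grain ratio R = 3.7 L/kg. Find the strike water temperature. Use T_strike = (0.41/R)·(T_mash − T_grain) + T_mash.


T_strike = (0.41/3.7)·(66.4 − 25.0) + 66.4

70.9876 °C


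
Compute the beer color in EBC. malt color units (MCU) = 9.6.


SRM = 1.4922·MCU^0.6859;  EBC = SRM·1.97
SRM = 1.4922·9.6^0.6859 = 7.0399
EBC = 7.0399·1.97

13.8686 EBC


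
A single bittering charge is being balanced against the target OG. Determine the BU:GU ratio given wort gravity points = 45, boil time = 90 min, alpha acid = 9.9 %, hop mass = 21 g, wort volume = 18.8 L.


U = 1.65·0.000125^(GP/1000)·(1−e^(−0.04t))/4.15;  IBU = (α/100)·m·U·1000/V;  BU:GU = IBU/GP
U = 1.65·0.000125^(45/1000)·(1−e^(−0.04·90))/4.15 = 0.2581
IBU = (9.9/100)·21·0.2581·1000/18.8 = 28.5405
BU:GU = 28.5405/45

0.6342


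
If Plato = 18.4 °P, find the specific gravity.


SG = 259/(259 − P)
SG = 259/(259 − 18.4)

1.0765


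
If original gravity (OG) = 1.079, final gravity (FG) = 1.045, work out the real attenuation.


AA = (OG−FG)/(OG−1)·100;  RA = AA·0.8192
AA = (1.079 − 1.045)/(1.079 − 1)·100 = 43.0380
RA = 43.0380·0.8192

35.2567 %


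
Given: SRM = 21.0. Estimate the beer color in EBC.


EBC = SRM · 1.97
EBC = 21.0 · 1.97

41.3700 EBC


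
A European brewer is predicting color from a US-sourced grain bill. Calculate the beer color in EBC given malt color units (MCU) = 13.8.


SRM = 1.4922·MCU^0.6859;  EBC = SRM·1.97
SRM = 1.4922·13.8^0.6859 = 9.0296
EBC = 9.0296·1.97

17.7884 EBC


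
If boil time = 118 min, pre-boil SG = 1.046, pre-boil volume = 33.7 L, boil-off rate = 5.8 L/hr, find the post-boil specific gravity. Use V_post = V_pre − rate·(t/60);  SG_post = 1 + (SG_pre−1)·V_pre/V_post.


V_post = 33.7 − 5.8·(118/60) = 22.2933
SG_post = 1 + (1.046 − 1)·33.7/22.2933

1.0695


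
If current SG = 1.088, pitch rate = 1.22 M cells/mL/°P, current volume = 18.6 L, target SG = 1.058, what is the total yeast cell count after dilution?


V_w = V·((SG_c−1)/(SG_t−1)−1);  °P = 259 − 259/SG_t;  cells = rate·(V+V_w)·°P
V_w = 18.6·((1.088−1)/(1.058−1)−1) = 9.6207
V_final = 18.6 + 9.6207 = 28.2207
°P = 259 − 259/1.058 = 14.1985
cells = 1.22·28.2207·14.1985

488.8432 billion cells


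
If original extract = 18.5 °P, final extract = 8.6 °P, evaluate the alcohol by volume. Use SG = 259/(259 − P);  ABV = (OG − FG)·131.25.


OG = 259/(259 − 18.5) = 1.0769
FG = 259/(259 − 8.6) = 1.0343
ABV = (1.0769 − 1.0343)·131.25

5.5884 % ABV


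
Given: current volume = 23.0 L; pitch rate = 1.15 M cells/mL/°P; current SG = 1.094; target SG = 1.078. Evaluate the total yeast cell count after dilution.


V_w = V·((SG_c−1)/(SG_t−1)−1);  °P = 259 − 259/SG_t;  cells = rate·(V+V_w)·°P
V_w = 23.0·((1.094−1)/(1.078−1)−1) = 4.7179
V_final = 23.0 + 4.7179 = 27.7179
°P = 259 − 259/1.078 = 18.7403
cells = 1.15·27.7179·18.7403

597.3578 billion cells


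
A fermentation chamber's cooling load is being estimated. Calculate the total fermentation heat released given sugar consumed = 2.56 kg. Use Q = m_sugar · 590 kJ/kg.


Q = 2.56 · 590

1510.4000 kJ


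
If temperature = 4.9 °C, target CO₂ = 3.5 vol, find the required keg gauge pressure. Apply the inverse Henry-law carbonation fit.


psi = vols/(0.01821 + 0.09011·e^(−0.04·T)) − 14.695
psi = 3.5/(0.01821 + 0.09011·e^(−0.04·4.9)) − 14.695

23.2324 psi


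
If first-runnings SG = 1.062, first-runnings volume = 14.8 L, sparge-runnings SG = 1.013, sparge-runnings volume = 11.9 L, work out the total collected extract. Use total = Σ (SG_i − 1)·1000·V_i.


first = (1.062 − 1)·1000·14.8 = 917.6000
sparge = (1.013 − 1)·1000·11.9 = 154.7000
total = 917.6000 + 154.7000

1072.3000 gravity·L


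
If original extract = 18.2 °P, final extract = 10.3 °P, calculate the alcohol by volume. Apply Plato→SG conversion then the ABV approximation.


SG = 259/(259 − P);  ABV = (OG − FG)·131.25
OG = 259/(259 − 18.2) = 1.0756
FG = 259/(259 − 10.3) = 1.0414
ABV = (1.0756 − 1.0414)·131.25

4.4843 % ABV


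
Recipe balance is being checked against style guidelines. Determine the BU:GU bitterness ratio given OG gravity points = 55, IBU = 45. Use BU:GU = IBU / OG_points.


BU:GU = 45 / 55

0.8182


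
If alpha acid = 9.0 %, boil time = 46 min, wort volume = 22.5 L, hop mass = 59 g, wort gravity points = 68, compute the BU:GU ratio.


U = 1.65·0.000125^(GP/1000)·(1−e^(−0.04t))/4.15;  IBU = (α/100)·m·U·1000/V;  BU:GU = IBU/GP
U = 1.65·0.000125^(68/1000)·(1−e^(−0.04·46))/4.15 = 0.1815
IBU = (9.0/100)·59·0.1815·1000/22.5 = 42.8379
BU:GU = 42.8379/68

0.6300


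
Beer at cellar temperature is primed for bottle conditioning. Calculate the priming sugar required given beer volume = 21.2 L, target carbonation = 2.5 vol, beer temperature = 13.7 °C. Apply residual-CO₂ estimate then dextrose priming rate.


residual = 14.695·(0.01821 + 0.09011·e^(−0.04·T));  sugar = (target − residual)·4.0·V
residual = 14.695·(0.01821 + 0.09011·e^(−0.04·13.7)) = 1.0331
sugar = (2.5 − 1.0331)·4.0·21.2

124.3929 g


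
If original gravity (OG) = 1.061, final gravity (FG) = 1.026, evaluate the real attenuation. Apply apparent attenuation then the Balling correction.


AA = (OG−FG)/(OG−1)·100;  RA = AA·0.8192
AA = (1.061 − 1.026)/(1.061 − 1)·100 = 57.3770
RA = 57.3770·0.8192

47.0033 %


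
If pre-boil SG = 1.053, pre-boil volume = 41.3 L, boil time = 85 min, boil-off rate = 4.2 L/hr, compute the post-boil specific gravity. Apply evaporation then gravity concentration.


V_post = V_pre − rate·(t/60);  SG_post = 1 + (SG_pre−1)·V_pre/V_post
V_post = 41.3 − 4.2·(85/60) = 35.3500
SG_post = 1 + (1.053 − 1)·41.3/35.3500

1.0619


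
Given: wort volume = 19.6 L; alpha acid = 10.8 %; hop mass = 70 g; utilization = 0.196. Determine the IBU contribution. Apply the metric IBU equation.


IBU = (α/100)·mass·U·1000 / V
IBU = (10.8/100)·70·0.196·1000 / 19.6

75.6000 IBU


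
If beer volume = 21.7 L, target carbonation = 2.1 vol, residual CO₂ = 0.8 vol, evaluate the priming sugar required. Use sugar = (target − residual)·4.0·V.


sugar = (2.1 − 0.8)·4.0·21.7

112.8400 g


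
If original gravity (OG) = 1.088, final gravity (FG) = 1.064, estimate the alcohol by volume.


ABV = (OG − FG) · 131.25
ABV = (1.088 − 1.064) · 131.25

3.1500 % ABV


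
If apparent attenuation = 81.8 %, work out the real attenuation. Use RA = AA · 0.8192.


RA = 81.8 · 0.8192

67.0106 %


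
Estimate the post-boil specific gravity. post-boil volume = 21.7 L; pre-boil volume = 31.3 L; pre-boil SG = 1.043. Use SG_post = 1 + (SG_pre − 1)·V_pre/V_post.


pts_pre = (1.043 − 1)·1000 = 43.0000
pts_post = 43.0000·31.3/21.7 = 62.0230
SG_post = 1 + 62.0230/1000

1.0620


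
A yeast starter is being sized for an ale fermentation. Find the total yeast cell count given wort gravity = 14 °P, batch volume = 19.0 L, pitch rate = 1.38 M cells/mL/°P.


cells (billions) = rate · V_L · °P
cells = 1.38 · 19.0 · 14

367.0800 billion cells


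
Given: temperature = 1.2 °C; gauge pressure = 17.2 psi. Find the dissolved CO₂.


vols = (P + 14.695)·(0.01821 + 0.09011·e^(−0.04·T))
vols = (17.2 + 14.695)·(0.01821 + 0.09011·e^(−0.04·1.2))

3.3202 volumes


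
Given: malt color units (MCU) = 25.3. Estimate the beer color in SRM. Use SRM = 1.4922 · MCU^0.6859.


SRM = 1.4922 · 25.3^0.6859

13.6845 SRM


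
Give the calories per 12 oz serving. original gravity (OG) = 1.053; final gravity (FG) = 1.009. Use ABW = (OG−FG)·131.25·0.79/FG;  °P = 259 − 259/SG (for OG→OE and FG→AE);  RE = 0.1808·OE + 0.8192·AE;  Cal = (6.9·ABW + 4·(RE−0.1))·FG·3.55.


ABW = (1.053 − 1.009)·131.25·0.79/1.009 = 4.5216
OE = 259 − 259/1.053 = 13.0361 °P
AE = 259 − 259/1.009 = 2.3102 °P
RE = 0.1808·13.0361 + 0.8192·2.3102 = 4.2494 °P
Cal = (6.9·4.5216 + 4·(4.2494−0.1))·1.009·3.55

171.2048 kcal


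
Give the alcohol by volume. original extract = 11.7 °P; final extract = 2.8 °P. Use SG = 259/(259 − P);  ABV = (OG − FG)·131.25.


OG = 259/(259 − 11.7) = 1.0473
FG = 259/(259 − 2.8) = 1.0109
ABV = (1.0473 − 1.0109)·131.25

4.7751 % ABV


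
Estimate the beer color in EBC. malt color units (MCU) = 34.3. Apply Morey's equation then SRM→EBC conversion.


SRM = 1.4922·MCU^0.6859;  EBC = SRM·1.97
SRM = 1.4922·34.3^0.6859 = 16.8611
EBC = 16.8611·1.97

33.2163 EBC


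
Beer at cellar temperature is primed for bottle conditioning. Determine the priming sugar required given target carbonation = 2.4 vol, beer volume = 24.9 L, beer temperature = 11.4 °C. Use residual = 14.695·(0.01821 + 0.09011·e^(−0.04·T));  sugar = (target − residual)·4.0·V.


residual = 14.695·(0.01821 + 0.09011·e^(−0.04·11.4)) = 1.1069
sugar = (2.4 − 1.1069)·4.0·24.9

128.7957 g


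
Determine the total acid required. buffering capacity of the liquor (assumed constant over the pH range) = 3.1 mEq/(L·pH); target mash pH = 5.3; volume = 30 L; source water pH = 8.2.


acid = buffering capacity · (pH_source − pH_target) · V
acid = 3.1 · (8.2 − 5.3) · 30

269.7000 mEq


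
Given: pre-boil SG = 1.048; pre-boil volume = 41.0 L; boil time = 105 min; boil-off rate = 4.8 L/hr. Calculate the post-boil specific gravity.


V_post = V_pre − rate·(t/60);  SG_post = 1 + (SG_pre−1)·V_pre/V_post
V_post = 41.0 − 4.8·(105/60) = 32.6000
SG_post = 1 + (1.048 − 1)·41.0/32.6000

1.0604


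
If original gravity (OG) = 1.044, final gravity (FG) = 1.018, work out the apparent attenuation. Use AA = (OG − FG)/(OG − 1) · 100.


AA = (1.044 − 1.018)/(1.044 − 1) · 100

59.0909 %


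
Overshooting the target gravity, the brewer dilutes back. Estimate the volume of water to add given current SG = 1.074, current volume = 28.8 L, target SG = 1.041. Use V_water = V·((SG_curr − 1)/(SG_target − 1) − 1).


V_water = 28.8·((1.074 − 1)/(1.041 − 1) − 1)

23.1805 L


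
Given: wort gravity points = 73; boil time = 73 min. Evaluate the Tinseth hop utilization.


U = 1.65·0.000125^(GP/1000) · (1 − e^(−0.04·t))/4.15
bigness = 1.65·0.000125^(73/1000) = 0.8562
boil_factor = (1 − e^(−0.04·73))/4.15 = 0.2280
U = 0.8562 · 0.2280

0.1952


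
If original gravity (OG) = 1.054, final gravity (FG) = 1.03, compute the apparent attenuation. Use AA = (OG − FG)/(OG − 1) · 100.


AA = (1.054 − 1.03)/(1.054 − 1) · 100

44.4444 %


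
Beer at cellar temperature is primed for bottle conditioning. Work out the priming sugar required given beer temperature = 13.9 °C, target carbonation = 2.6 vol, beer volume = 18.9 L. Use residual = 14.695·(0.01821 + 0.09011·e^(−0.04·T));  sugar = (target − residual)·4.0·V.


residual = 14.695·(0.01821 + 0.09011·e^(−0.04·13.9)) = 1.0270
sugar = (2.6 − 1.0270)·4.0·18.9

118.9185 g


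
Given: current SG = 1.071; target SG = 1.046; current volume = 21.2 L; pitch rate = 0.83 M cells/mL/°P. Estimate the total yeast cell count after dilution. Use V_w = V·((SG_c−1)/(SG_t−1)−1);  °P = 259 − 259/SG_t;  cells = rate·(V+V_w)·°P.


V_w = 21.2·((1.071−1)/(1.046−1)−1) = 11.5217
V_final = 21.2 + 11.5217 = 32.7217
°P = 259 − 259/1.046 = 11.3901
cells = 0.83·32.7217·11.3901

309.3431 billion cells


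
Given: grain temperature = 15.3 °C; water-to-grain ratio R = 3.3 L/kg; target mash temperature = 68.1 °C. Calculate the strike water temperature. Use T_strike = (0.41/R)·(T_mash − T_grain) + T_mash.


T_strike = (0.41/3.3)·(68.1 − 15.3) + 68.1

74.6600 °C


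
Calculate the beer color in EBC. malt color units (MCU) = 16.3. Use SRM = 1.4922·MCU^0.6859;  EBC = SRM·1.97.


SRM = 1.4922·16.3^0.6859 = 10.1220
EBC = 10.1220·1.97

19.9403 EBC


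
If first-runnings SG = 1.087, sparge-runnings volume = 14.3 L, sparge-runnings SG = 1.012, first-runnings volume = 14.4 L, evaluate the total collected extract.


total = Σ (SG_i − 1)·1000·V_i
first = (1.087 − 1)·1000·14.4 = 1252.8000
sparge = (1.012 − 1)·1000·14.3 = 171.6000
total = 1252.8000 + 171.6000

1424.4000 gravity·L


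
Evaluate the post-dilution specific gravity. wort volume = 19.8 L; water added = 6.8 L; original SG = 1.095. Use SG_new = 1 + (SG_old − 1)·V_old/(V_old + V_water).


pts = (1.095 − 1)·1000·19.8/(19.8 + 6.8) = 70.7143
SG_new = 1 + 70.7143/1000

1.0707


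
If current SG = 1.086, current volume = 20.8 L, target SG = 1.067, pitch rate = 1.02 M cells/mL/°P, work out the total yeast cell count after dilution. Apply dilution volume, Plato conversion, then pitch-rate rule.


V_w = V·((SG_c−1)/(SG_t−1)−1);  °P = 259 − 259/SG_t;  cells = rate·(V+V_w)·°P
V_w = 20.8·((1.086−1)/(1.067−1)−1) = 5.8985
V_final = 20.8 + 5.8985 = 26.6985
°P = 259 − 259/1.067 = 16.2634
cells = 1.02·26.6985·16.2634

442.8915 billion cells


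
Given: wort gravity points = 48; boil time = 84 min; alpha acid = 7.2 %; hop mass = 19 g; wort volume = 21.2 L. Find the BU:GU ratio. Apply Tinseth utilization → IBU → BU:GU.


U = 1.65·0.000125^(GP/1000)·(1−e^(−0.04t))/4.15;  IBU = (α/100)·m·U·1000/V;  BU:GU = IBU/GP
U = 1.65·0.000125^(48/1000)·(1−e^(−0.04·84))/4.15 = 0.2493
IBU = (7.2/100)·19·0.2493·1000/21.2 = 16.0873
BU:GU = 16.0873/48

0.3352


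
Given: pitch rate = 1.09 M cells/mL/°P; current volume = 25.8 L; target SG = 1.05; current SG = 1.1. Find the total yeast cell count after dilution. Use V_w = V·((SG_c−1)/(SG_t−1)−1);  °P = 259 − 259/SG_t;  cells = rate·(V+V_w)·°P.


V_w = 25.8·((1.1−1)/(1.05−1)−1) = 25.8000
V_final = 25.8 + 25.8000 = 51.6000
°P = 259 − 259/1.05 = 12.3333
cells = 1.09·51.6000·12.3333

693.6760 billion cells


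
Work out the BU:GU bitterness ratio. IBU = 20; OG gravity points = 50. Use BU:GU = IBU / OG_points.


BU:GU = 20 / 50

0.4000


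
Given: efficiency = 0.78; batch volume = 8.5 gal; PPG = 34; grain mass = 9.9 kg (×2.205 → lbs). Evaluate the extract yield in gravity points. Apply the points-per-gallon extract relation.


points = lbs × PPG × eff / vol
lbs = 9.9 × 2.205 = 21.8295
points = 21.8295 × 34 × 0.78 / 8.5

68.1080 points


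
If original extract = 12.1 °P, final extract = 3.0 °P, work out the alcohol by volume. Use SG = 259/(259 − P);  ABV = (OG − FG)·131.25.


OG = 259/(259 − 12.1) = 1.0490
FG = 259/(259 − 3.0) = 1.0117
ABV = (1.0490 − 1.0117)·131.25

4.8942 % ABV


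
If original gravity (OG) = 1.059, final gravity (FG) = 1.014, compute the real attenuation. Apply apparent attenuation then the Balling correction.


AA = (OG−FG)/(OG−1)·100;  RA = AA·0.8192
AA = (1.059 − 1.014)/(1.059 − 1)·100 = 76.2712
RA = 76.2712·0.8192

62.4814 %


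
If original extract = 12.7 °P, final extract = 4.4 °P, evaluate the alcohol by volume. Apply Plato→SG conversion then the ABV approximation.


SG = 259/(259 − P);  ABV = (OG − FG)·131.25
OG = 259/(259 − 12.7) = 1.0516
FG = 259/(259 − 4.4) = 1.0173
ABV = (1.0516 − 1.0173)·131.25

4.4994 % ABV


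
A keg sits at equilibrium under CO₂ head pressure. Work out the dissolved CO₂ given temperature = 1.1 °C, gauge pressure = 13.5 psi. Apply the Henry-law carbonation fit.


vols = (P + 14.695)·(0.01821 + 0.09011·e^(−0.04·T))
vols = (13.5 + 14.695)·(0.01821 + 0.09011·e^(−0.04·1.1))

2.9447 volumes


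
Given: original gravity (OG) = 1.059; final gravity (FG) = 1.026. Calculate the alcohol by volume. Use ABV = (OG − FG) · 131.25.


ABV = (1.059 − 1.026) · 131.25

4.3312 % ABV


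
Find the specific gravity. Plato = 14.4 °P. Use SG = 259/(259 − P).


SG = 259/(259 − 14.4)

1.0589


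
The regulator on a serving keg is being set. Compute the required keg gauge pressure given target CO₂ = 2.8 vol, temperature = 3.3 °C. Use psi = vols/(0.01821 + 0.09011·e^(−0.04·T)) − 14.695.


psi = 2.8/(0.01821 + 0.09011·e^(−0.04·3.3)) − 14.695

14.1184 psi


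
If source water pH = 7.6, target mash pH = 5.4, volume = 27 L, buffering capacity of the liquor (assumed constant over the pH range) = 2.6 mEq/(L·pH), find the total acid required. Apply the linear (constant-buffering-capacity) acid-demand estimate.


acid = buffering capacity · (pH_source − pH_target) · V
acid = 2.6 · (7.6 − 5.4) · 27

154.4400 mEq


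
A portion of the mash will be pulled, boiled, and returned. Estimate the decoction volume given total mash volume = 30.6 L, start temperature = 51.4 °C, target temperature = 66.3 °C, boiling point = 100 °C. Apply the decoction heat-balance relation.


V_dec = V_total·(T_target − T_start)/(T_boil − T_start)
V_dec = 30.6·(66.3 − 51.4)/(100 − 51.4)

9.3815 L


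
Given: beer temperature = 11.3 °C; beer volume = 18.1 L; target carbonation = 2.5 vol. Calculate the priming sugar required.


residual = 14.695·(0.01821 + 0.09011·e^(−0.04·T));  sugar = (target − residual)·4.0·V
residual = 14.695·(0.01821 + 0.09011·e^(−0.04·11.3)) = 1.1102
sugar = (2.5 − 1.1102)·4.0·18.1

100.6190 g


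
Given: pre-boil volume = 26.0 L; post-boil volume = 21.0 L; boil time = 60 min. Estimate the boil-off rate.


rate = (V_pre − V_post) / (t_min/60)
rate = (26.0 − 21.0) / (60/60)

5.0000 L/hr


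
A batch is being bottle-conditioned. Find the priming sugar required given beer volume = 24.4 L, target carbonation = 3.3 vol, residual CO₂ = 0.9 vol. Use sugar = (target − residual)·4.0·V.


sugar = (3.3 − 0.9)·4.0·24.4

234.2400 g


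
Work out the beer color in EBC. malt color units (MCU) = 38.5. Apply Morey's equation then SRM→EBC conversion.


SRM = 1.4922·MCU^0.6859;  EBC = SRM·1.97
SRM = 1.4922·38.5^0.6859 = 18.2513
EBC = 18.2513·1.97

35.9551 EBC


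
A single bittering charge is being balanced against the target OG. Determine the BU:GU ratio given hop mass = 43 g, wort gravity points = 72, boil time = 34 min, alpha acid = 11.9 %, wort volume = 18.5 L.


U = 1.65·0.000125^(GP/1000)·(1−e^(−0.04t))/4.15;  IBU = (α/100)·m·U·1000/V;  BU:GU = IBU/GP
U = 1.65·0.000125^(72/1000)·(1−e^(−0.04·34))/4.15 = 0.1547
IBU = (11.9/100)·43·0.1547·1000/18.5 = 42.8000
BU:GU = 42.8000/72

0.5944


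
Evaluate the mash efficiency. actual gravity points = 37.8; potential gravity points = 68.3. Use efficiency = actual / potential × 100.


efficiency = 37.8 / 68.3 × 100

55.3441 %


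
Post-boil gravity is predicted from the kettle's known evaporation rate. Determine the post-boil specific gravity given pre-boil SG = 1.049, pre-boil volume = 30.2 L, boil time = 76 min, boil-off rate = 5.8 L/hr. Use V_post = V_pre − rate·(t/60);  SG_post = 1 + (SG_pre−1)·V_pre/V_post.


V_post = 30.2 − 5.8·(76/60) = 22.8533
SG_post = 1 + (1.049 − 1)·30.2/22.8533

1.0648


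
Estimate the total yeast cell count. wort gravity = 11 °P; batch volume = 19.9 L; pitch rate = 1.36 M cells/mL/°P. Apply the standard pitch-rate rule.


cells (billions) = rate · V_L · °P
cells = 1.36 · 19.9 · 11

297.7040 billion cells


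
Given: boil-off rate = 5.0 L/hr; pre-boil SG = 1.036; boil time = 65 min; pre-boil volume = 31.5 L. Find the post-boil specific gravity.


V_post = V_pre − rate·(t/60);  SG_post = 1 + (SG_pre−1)·V_pre/V_post
V_post = 31.5 − 5.0·(65/60) = 26.0833
SG_post = 1 + (1.036 − 1)·31.5/26.0833

1.0435


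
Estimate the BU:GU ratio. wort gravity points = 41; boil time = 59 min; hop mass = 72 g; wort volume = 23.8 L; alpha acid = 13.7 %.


U = 1.65·0.000125^(GP/1000)·(1−e^(−0.04t))/4.15;  IBU = (α/100)·m·U·1000/V;  BU:GU = IBU/GP
U = 1.65·0.000125^(41/1000)·(1−e^(−0.04·59))/4.15 = 0.2491
IBU = (13.7/100)·72·0.2491·1000/23.8 = 103.2314
BU:GU = 103.2314/41

2.5178


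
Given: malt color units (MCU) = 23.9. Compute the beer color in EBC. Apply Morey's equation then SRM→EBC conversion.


SRM = 1.4922·MCU^0.6859;  EBC = SRM·1.97
SRM = 1.4922·23.9^0.6859 = 13.1604
EBC = 13.1604·1.97

25.9261 EBC


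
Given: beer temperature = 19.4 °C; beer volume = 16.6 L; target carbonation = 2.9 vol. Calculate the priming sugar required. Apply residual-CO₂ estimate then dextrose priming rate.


residual = 14.695·(0.01821 + 0.09011·e^(−0.04·T));  sugar = (target − residual)·4.0·V
residual = 14.695·(0.01821 + 0.09011·e^(−0.04·19.4)) = 0.8770
sugar = (2.9 − 0.8770)·4.0·16.6

134.3249 g


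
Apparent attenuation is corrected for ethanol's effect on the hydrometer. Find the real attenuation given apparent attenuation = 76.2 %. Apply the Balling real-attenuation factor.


RA = AA · 0.8192
RA = 76.2 · 0.8192

62.4230 %


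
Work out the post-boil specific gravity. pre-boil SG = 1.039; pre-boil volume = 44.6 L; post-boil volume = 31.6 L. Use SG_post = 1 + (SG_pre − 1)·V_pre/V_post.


pts_pre = (1.039 − 1)·1000 = 39.0000
pts_post = 39.0000·44.6/31.6 = 55.0443
SG_post = 1 + 55.0443/1000

1.0550


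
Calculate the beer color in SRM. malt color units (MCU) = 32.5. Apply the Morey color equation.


SRM = 1.4922 · MCU^0.6859
SRM = 1.4922 · 32.5^0.6859

16.2490 SRM


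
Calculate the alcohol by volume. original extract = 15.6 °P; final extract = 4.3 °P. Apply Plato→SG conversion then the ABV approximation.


SG = 259/(259 − P);  ABV = (OG − FG)·131.25
OG = 259/(259 − 15.6) = 1.0641
FG = 259/(259 − 4.3) = 1.0169
ABV = (1.0641 − 1.0169)·131.25

6.1962 % ABV


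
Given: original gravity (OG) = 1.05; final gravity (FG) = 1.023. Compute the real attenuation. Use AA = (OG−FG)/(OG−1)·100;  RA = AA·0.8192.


AA = (1.05 − 1.023)/(1.05 − 1)·100 = 54.0000
RA = 54.0000·0.8192

44.2368 %


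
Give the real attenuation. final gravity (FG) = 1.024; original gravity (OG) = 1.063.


AA = (OG−FG)/(OG−1)·100;  RA = AA·0.8192
AA = (1.063 − 1.024)/(1.063 − 1)·100 = 61.9048
RA = 61.9048·0.8192

50.7124 %


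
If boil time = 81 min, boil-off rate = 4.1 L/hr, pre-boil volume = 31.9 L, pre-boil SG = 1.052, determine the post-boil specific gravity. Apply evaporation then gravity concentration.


V_post = V_pre − rate·(t/60);  SG_post = 1 + (SG_pre−1)·V_pre/V_post
V_post = 31.9 − 4.1·(81/60) = 26.3650
SG_post = 1 + (1.052 − 1)·31.9/26.3650

1.0629


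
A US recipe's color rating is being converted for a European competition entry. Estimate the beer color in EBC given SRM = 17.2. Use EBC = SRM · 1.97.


EBC = 17.2 · 1.97

33.8840 EBC


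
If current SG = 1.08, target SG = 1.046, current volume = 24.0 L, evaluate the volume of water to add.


V_water = V·((SG_curr − 1)/(SG_target − 1) − 1)
V_water = 24.0·((1.08 − 1)/(1.046 − 1) − 1)

17.7391 L


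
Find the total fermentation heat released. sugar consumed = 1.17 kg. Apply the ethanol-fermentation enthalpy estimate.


Q = m_sugar · 590 kJ/kg
Q = 1.17 · 590

690.3000 kJ


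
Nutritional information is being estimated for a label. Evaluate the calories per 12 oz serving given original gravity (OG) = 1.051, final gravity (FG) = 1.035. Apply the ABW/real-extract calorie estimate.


ABW = (OG−FG)·131.25·0.79/FG;  °P = 259 − 259/SG (for OG→OE and FG→AE);  RE = 0.1808·OE + 0.8192·AE;  Cal = (6.9·ABW + 4·(RE−0.1))·FG·3.55
ABW = (1.051 − 1.035)·131.25·0.79/1.035 = 1.6029
OE = 259 − 259/1.051 = 12.5680 °P
AE = 259 − 259/1.035 = 8.7585 °P
RE = 0.1808·12.5680 + 0.8192·8.7585 = 9.4472 °P
Cal = (6.9·1.6029 + 4·(9.4472−0.1))·1.035·3.55

178.0134 kcal


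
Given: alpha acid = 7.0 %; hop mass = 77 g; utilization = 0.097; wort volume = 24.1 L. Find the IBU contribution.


IBU = (α/100)·mass·U·1000 / V
IBU = (7.0/100)·77·0.097·1000 / 24.1

21.6942 IBU


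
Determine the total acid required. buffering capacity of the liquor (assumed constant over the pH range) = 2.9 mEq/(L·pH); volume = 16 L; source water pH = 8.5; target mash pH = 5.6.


acid = buffering capacity · (pH_source − pH_target) · V
acid = 2.9 · (8.5 − 5.6) · 16

134.5600 mEq


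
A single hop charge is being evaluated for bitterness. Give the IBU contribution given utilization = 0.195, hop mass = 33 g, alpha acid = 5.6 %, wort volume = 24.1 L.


IBU = (α/100)·mass·U·1000 / V
IBU = (5.6/100)·33·0.195·1000 / 24.1

14.9527 IBU


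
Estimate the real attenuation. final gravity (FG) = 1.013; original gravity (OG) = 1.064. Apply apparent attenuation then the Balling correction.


AA = (OG−FG)/(OG−1)·100;  RA = AA·0.8192
AA = (1.064 − 1.013)/(1.064 − 1)·100 = 79.6875
RA = 79.6875·0.8192

65.2800 %


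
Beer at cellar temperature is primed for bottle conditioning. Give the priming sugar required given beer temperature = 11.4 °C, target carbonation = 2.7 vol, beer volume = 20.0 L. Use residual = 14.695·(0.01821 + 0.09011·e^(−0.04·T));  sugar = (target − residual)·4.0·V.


residual = 14.695·(0.01821 + 0.09011·e^(−0.04·11.4)) = 1.1069
sugar = (2.7 − 1.1069)·4.0·20.0

127.4503 g


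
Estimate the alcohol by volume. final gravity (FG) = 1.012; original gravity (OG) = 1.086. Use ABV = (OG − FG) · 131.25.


ABV = (1.086 − 1.012) · 131.25

9.7125 % ABV


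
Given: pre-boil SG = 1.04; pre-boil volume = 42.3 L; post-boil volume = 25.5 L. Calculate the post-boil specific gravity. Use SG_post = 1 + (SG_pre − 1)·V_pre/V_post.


pts_pre = (1.04 − 1)·1000 = 40.0000
pts_post = 40.0000·42.3/25.5 = 66.3529
SG_post = 1 + 66.3529/1000

1.0664


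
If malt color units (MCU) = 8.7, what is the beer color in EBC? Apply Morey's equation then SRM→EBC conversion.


SRM = 1.4922·MCU^0.6859;  EBC = SRM·1.97
SRM = 1.4922·8.7^0.6859 = 6.5803
EBC = 6.5803·1.97

12.9631 EBC


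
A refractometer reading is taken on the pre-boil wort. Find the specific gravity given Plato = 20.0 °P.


SG = 259/(259 − P)
SG = 259/(259 − 20.0)

1.0837


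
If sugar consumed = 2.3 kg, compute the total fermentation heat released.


Q = m_sugar · 590 kJ/kg
Q = 2.3 · 590

1357.0000 kJ


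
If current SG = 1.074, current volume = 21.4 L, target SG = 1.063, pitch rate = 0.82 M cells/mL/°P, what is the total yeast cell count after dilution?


V_w = V·((SG_c−1)/(SG_t−1)−1);  °P = 259 − 259/SG_t;  cells = rate·(V+V_w)·°P
V_w = 21.4·((1.074−1)/(1.063−1)−1) = 3.7365
V_final = 21.4 + 3.7365 = 25.1365
°P = 259 − 259/1.063 = 15.3500
cells = 0.82·25.1365·15.3500

316.3923 billion cells


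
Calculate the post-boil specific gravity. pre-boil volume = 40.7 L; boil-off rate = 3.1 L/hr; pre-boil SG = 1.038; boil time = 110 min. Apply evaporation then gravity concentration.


V_post = V_pre − rate·(t/60);  SG_post = 1 + (SG_pre−1)·V_pre/V_post
V_post = 40.7 − 3.1·(110/60) = 35.0167
SG_post = 1 + (1.038 − 1)·40.7/35.0167

1.0442


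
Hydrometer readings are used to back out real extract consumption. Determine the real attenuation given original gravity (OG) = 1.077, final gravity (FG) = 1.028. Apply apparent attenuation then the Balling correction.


AA = (OG−FG)/(OG−1)·100;  RA = AA·0.8192
AA = (1.077 − 1.028)/(1.077 − 1)·100 = 63.6364
RA = 63.6364·0.8192

52.1309 %


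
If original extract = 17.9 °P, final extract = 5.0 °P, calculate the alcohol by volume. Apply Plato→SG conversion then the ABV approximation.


SG = 259/(259 − P);  ABV = (OG − FG)·131.25
OG = 259/(259 − 17.9) = 1.0742
FG = 259/(259 − 5.0) = 1.0197
ABV = (1.0742 − 1.0197)·131.25

7.1607 % ABV


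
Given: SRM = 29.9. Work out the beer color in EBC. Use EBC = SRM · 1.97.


EBC = 29.9 · 1.97

58.9030 EBC


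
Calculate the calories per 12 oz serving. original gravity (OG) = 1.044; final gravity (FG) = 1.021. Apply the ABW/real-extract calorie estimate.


ABW = (OG−FG)·131.25·0.79/FG;  °P = 259 − 259/SG (for OG→OE and FG→AE);  RE = 0.1808·OE + 0.8192·AE;  Cal = (6.9·ABW + 4·(RE−0.1))·FG·3.55
ABW = (1.044 − 1.021)·131.25·0.79/1.021 = 2.3358
OE = 259 − 259/1.044 = 10.9157 °P
AE = 259 − 259/1.021 = 5.3271 °P
RE = 0.1808·10.9157 + 0.8192·5.3271 = 6.3375 °P
Cal = (6.9·2.3358 + 4·(6.3375−0.1))·1.021·3.55

148.8492 kcal


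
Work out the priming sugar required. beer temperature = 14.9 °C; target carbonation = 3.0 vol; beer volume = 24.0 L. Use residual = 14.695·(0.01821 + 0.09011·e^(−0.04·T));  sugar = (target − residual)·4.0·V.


residual = 14.695·(0.01821 + 0.09011·e^(−0.04·14.9)) = 0.9972
sugar = (3.0 − 0.9972)·4.0·24.0

192.2662 g


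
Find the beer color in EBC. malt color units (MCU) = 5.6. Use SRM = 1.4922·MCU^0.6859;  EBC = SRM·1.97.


SRM = 1.4922·5.6^0.6859 = 4.8642
EBC = 4.8642·1.97

9.5824 EBC


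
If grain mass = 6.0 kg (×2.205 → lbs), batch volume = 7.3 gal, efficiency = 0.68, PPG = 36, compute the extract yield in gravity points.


points = lbs × PPG × eff / vol
lbs = 6.0 × 2.205 = 13.2300
points = 13.2300 × 36 × 0.68 / 7.3

44.3658 points


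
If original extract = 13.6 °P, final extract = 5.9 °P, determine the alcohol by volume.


SG = 259/(259 − P);  ABV = (OG − FG)·131.25
OG = 259/(259 − 13.6) = 1.0554
FG = 259/(259 − 5.9) = 1.0233
ABV = (1.0554 − 1.0233)·131.25

4.2143 % ABV


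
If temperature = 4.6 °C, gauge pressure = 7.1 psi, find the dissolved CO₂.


vols = (P + 14.695)·(0.01821 + 0.09011·e^(−0.04·T))
vols = (7.1 + 14.695)·(0.01821 + 0.09011·e^(−0.04·4.6))

2.0308 volumes


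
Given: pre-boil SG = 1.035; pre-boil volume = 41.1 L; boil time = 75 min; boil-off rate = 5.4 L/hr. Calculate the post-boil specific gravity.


V_post = V_pre − rate·(t/60);  SG_post = 1 + (SG_pre−1)·V_pre/V_post
V_post = 41.1 − 5.4·(75/60) = 34.3500
SG_post = 1 + (1.035 − 1)·41.1/34.3500

1.0419


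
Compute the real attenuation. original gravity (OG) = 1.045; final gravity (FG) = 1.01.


AA = (OG−FG)/(OG−1)·100;  RA = AA·0.8192
AA = (1.045 − 1.01)/(1.045 − 1)·100 = 77.7778
RA = 77.7778·0.8192

63.7156 %


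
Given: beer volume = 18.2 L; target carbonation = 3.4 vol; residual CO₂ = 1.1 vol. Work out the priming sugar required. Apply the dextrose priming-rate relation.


sugar = (target − residual)·4.0·V
sugar = (3.4 − 1.1)·4.0·18.2

167.4400 g


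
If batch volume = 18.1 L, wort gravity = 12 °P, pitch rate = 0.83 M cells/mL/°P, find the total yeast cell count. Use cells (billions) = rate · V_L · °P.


cells = 0.83 · 18.1 · 12

180.2760 billion cells


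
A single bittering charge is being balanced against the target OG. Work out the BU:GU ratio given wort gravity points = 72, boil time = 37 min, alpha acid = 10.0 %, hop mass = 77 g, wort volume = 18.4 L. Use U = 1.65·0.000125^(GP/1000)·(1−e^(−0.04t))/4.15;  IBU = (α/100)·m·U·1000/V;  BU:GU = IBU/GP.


U = 1.65·0.000125^(72/1000)·(1−e^(−0.04·37))/4.15 = 0.1608
IBU = (10.0/100)·77·0.1608·1000/18.4 = 67.2833
BU:GU = 67.2833/72

0.9345


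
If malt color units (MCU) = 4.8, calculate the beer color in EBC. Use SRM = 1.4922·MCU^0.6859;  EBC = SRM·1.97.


SRM = 1.4922·4.8^0.6859 = 4.3761
EBC = 4.3761·1.97

8.6210 EBC
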